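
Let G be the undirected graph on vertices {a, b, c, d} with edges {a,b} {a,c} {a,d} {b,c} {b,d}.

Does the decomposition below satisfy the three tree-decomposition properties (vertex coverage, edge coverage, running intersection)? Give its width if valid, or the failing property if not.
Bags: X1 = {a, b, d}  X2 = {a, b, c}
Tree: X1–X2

Vertex coverage: the bags together contain {a, b, c, d}, the full vertex set. Edge coverage: each edge of G has both endpoints in at least one bag. Running intersection: for every vertex, the bags containing it form a connected subtree. All three properties hold, so this is a valid tree decomposition of width max|bag| − 1 = 2, and hence tw(G) ≤ 2.

Yes; width 2.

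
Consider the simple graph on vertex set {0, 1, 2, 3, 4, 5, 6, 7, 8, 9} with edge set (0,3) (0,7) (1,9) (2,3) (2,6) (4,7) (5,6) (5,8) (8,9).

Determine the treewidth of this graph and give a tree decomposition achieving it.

Treewidth 1.
One optimal decomposition is:
Bags: B1 = {4, 7}  B2 = {0, 7}  B3 = {0, 3}  B4 = {2, 3}  B5 = {2, 6}  B6 = {5, 6}  B7 = {5, 8}  B8 = {8, 9}  B9 = {1, 9}
Tree: B1–B2, B2–B3, B3–B4, B4–B5, B5–B6, B6–B7, B7–B8, B8–B9

The largest bag has 2 vertices, giving width 1; this decomposition certifies tw(G) ≤ 1. Since G has at least one edge (e.g. 4–7), it is not an edgeless graph, so tw(G) ≥ 1. The upper and lower bounds meet at 1, so that is the treewidth.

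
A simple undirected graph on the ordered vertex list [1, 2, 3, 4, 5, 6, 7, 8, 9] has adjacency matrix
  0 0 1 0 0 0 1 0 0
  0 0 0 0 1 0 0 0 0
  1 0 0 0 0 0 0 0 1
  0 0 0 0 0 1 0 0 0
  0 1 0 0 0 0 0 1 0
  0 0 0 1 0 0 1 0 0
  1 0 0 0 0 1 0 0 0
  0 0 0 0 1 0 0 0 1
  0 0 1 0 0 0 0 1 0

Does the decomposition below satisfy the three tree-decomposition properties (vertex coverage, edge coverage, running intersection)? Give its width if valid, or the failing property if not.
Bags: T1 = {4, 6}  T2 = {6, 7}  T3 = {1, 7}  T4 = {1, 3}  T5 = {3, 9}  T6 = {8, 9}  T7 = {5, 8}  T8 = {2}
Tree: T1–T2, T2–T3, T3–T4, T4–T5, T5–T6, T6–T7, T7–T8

A tree decomposition must satisfy three properties: every vertex lies in some bag; for every edge, both endpoints lie together in some bag; and for every vertex, the bags containing it form a connected subtree. Here edge (5,2) lies in no bag, so the decomposition is invalid.

No — edge (5,2) lies in no bag.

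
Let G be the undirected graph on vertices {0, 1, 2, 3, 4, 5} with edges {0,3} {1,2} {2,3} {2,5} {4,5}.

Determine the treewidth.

A width-1 tree decomposition is:
Bags: B1 = {2, 5}  B2 = {1, 2}  B3 = {2, 3}  B4 = {0, 3}  B5 = {4, 5}
Tree: B1–B2, B1–B3, B3–B4, B1–B5
Each bag holds 2 vertices, so the decomposition has width 1, which upper-bounds the treewidth. Any graph with an edge has treewidth ≥ 1, and G has the edge 5–2. Hence tw(G) = 1 exactly.

1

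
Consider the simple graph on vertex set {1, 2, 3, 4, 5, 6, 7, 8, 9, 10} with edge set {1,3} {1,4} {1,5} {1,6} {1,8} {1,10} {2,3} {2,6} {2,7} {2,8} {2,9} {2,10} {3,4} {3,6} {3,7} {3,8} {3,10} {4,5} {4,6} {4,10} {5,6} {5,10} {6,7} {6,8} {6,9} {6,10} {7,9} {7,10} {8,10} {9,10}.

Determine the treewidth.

A width-4 tree decomposition is:
Bags: B1 = {1, 3, 6, 8, 10}  B2 = {1, 3, 4, 6, 10}  B3 = {2, 3, 6, 8, 10}  B4 = {2, 3, 6, 7, 10}  B5 = {1, 4, 5, 6, 10}  B6 = {2, 6, 7, 9, 10}
Tree: B1–B2, B1–B3, B3–B4, B2–B5, B4–B6
The largest bag has 5 vertices, giving width 4; this decomposition certifies tw(G) ≤ 4. On the other hand G contains the 5-clique {2, 6, 7, 9, 10}. A clique must lie in a single bag of any decomposition, so no decomposition can have width below 4. Therefore the treewidth is 4.

4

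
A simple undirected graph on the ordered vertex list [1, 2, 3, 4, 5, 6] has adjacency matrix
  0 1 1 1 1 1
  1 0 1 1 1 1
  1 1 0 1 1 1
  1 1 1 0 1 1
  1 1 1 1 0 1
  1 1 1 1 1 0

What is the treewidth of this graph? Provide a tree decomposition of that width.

Treewidth 5.
One such decomposition:
Bags: B1 = {1, 2, 3, 4, 5, 6}
Tree: (single bag)

With just one bag of size 6, the width is 6 − 1 = 5, so tw(G) ≤ 5. Conversely, {1, 2, 3, 4, 5, 6} is a clique of size 6, and the vertices of any clique must share a bag in every tree decomposition; so some bag has ≥ 6 vertices and tw(G) ≥ 5. Hence tw(G) = 5 exactly.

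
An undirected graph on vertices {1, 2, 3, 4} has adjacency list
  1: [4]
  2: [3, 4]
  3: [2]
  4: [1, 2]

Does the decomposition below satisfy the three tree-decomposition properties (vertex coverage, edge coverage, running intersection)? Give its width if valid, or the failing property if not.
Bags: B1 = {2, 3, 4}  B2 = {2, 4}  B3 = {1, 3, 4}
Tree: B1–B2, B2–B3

No — bags containing vertex 3 are not connected in the tree.

A tree decomposition must satisfy three properties: every vertex lies in some bag; for every edge, both endpoints lie together in some bag; and for every vertex, the bags containing it form a connected subtree. Here bags containing vertex 3 are not connected in the tree, so the decomposition is invalid.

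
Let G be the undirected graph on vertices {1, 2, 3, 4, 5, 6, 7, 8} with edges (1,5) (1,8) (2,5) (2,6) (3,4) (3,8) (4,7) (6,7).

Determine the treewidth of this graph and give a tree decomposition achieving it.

Treewidth 2.
Bags: B1 = {4, 6, 7}  B2 = {2, 4, 6}  B3 = {2, 4, 5}  B4 = {1, 4, 5}  B5 = {1, 4, 8}  B6 = {3, 4, 8}
Tree: B1–B2, B2–B3, B3–B4, B4–B5, B5–B6

The largest bag has 3 vertices, giving width 2; this decomposition certifies tw(G) ≤ 2. The edges 4–7–6–2–5–1–8–3–4 form a cycle, so G is not a tree and its treewidth is at least 2. The upper and lower bounds meet at 2, so that is the treewidth.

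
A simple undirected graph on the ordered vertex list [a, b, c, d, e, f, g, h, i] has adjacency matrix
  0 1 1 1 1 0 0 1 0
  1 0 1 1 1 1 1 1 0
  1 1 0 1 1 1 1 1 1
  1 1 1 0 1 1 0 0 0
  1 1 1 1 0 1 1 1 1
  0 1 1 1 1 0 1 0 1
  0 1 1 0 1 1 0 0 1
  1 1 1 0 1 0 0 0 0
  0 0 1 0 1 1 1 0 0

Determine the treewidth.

4

A width-4 tree decomposition is:
Bags: B1 = {b, c, d, e, f}  B2 = {b, c, e, f, g}  B3 = {a, b, c, d, e}  B4 = {a, b, c, e, h}  B5 = {c, e, f, g, i}
Tree: B1–B2, B1–B3, B3–B4, B2–B5
Every bag has size at most 5, so the width is 5 − 1 = 4 and tw(G) ≤ 4. On the other hand G contains the 5-clique {b, c, d, e, f}. A clique must lie in a single bag of any decomposition, so no decomposition can have width below 4. Combining the bounds, tw(G) = 4.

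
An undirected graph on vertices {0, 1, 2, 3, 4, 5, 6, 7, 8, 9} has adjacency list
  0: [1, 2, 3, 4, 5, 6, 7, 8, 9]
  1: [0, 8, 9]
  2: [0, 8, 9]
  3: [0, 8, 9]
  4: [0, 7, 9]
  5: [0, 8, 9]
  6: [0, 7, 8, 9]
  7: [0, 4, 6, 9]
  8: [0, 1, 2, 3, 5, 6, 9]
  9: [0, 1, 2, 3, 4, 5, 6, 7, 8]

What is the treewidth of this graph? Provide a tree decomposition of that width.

Treewidth 3.
One optimal decomposition is:
Bags: B1 = {0, 5, 8, 9}  B2 = {0, 1, 8, 9}  B3 = {0, 2, 8, 9}  B4 = {0, 6, 8, 9}  B5 = {0, 3, 8, 9}  B6 = {0, 6, 7, 9}  B7 = {0, 4, 7, 9}
Tree: B1–B2, B1–B3, B1–B4, B4–B5, B4–B6, B6–B7

Each bag holds 4 vertices, so the decomposition has width 3, which upper-bounds the treewidth. For the lower bound, the 4 vertices {0, 1, 8, 9} are pairwise adjacent, and any tree decomposition puts a clique entirely inside one bag — forcing width ≥ 3. Hence tw(G) = 3 exactly.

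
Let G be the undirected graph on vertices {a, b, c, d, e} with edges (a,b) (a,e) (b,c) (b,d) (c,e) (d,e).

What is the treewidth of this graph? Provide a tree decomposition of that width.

Each bag holds 3 vertices, so the decomposition has width 2, which upper-bounds the treewidth. Since b–a–e–c–b is a cycle in G, G is not acyclic. Forests are exactly the graphs of treewidth ≤ 1, so tw(G) ≥ 2. The upper and lower bounds meet at 2, so that is the treewidth.

Treewidth 2.
One such decomposition:
Bags: B1 = {a, b, e}  B2 = {b, c, e}  B3 = {b, d, e}
Tree: B1–B2, B2–B3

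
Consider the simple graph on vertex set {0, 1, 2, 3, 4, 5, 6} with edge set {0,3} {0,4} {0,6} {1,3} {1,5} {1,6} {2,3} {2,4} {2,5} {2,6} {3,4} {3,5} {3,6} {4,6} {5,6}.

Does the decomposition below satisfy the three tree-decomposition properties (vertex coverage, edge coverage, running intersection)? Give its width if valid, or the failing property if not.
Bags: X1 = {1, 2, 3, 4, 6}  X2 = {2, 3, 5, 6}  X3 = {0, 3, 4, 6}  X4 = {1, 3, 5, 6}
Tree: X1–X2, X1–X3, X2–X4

A tree decomposition must satisfy three properties: every vertex lies in some bag; for every edge, both endpoints lie together in some bag; and for every vertex, the bags containing it form a connected subtree. Here bags containing vertex 1 are not connected in the tree, so the decomposition is invalid.

No — bags containing vertex 1 are not connected in the tree.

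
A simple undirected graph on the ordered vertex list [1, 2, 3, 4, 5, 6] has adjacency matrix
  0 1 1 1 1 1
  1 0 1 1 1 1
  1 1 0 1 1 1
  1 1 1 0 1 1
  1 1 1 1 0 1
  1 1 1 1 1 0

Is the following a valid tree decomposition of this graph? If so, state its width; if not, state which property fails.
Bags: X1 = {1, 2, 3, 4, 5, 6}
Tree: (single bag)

Vertex coverage: the bags together contain {1, 2, 3, 4, 5, 6}, the full vertex set. Edge coverage: each edge of G has both endpoints in at least one bag. Running intersection: for every vertex, the bags containing it form a connected subtree. All three properties hold, so this is a valid tree decomposition of width max|bag| − 1 = 5, and hence tw(G) ≤ 5.

Yes; width 5.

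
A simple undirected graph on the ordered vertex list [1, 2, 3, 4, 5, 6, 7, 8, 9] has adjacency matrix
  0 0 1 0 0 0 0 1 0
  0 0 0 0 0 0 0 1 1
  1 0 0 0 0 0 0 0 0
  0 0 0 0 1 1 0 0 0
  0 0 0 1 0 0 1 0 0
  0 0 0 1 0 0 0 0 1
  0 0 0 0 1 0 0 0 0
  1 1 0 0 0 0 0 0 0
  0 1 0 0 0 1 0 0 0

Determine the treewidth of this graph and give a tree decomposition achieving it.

Treewidth 1.
One optimal decomposition is:
Bags: B1 = {1, 3}  B2 = {1, 8}  B3 = {2, 8}  B4 = {2, 9}  B5 = {6, 9}  B6 = {4, 6}  B7 = {4, 5}  B8 = {5, 7}
Tree: B1–B2, B2–B3, B3–B4, B4–B5, B5–B6, B6–B7, B7–B8

The largest bag has 2 vertices, giving width 1; this decomposition certifies tw(G) ≤ 1. Any graph with an edge has treewidth ≥ 1, and G has the edge 3–1. The upper and lower bounds meet at 1, so that is the treewidth.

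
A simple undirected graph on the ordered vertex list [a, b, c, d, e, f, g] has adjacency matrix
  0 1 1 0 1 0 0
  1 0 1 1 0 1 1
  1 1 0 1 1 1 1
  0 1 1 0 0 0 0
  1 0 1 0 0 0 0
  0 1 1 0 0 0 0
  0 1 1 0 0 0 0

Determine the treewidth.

2

A width-2 tree decomposition is:
Bags: B1 = {a, b, c}  B2 = {b, c, d}  B3 = {b, c, g}  B4 = {a, c, e}  B5 = {b, c, f}
Tree: B1–B2, B2–B3, B1–B4, B2–B5
Every bag has size at most 3, so the width is 3 − 1 = 2 and tw(G) ≤ 2. On the other hand G contains the 3-clique {a, c, e}. A clique must lie in a single bag of any decomposition, so no decomposition can have width below 2. The upper and lower bounds meet at 2, so that is the treewidth.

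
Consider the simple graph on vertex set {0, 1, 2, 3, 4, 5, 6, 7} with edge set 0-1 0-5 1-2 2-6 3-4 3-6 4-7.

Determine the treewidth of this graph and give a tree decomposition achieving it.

Each bag holds 2 vertices, so the decomposition has width 1, which upper-bounds the treewidth. G has an edge, so its treewidth is at least 1. Therefore the treewidth is 1.

Treewidth 1.
One such decomposition:
Bags: B1 = {0, 5}  B2 = {0, 1}  B3 = {1, 2}  B4 = {2, 6}  B5 = {3, 6}  B6 = {3, 4}  B7 = {4, 7}
Tree: B1–B2, B2–B3, B3–B4, B4–B5, B5–B6, B6–B7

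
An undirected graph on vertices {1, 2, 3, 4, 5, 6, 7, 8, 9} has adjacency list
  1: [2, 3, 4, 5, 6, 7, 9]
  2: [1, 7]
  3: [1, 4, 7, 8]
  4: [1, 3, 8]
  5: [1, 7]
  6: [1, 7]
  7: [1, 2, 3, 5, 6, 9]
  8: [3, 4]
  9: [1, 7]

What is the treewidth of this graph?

2

A width-2 tree decomposition is:
Bags: B1 = {1, 7, 9}  B2 = {1, 3, 7}  B3 = {1, 5, 7}  B4 = {1, 2, 7}  B5 = {1, 3, 4}  B6 = {3, 4, 8}  B7 = {1, 6, 7}
Tree: B1–B2, B1–B3, B3–B4, B2–B5, B5–B6, B1–B7
Every bag has size at most 3, so the width is 3 − 1 = 2 and tw(G) ≤ 2. Conversely, {3, 4, 8} is a clique of size 3, and the vertices of any clique must share a bag in every tree decomposition; so some bag has ≥ 3 vertices and tw(G) ≥ 2. Combining the bounds, tw(G) = 2.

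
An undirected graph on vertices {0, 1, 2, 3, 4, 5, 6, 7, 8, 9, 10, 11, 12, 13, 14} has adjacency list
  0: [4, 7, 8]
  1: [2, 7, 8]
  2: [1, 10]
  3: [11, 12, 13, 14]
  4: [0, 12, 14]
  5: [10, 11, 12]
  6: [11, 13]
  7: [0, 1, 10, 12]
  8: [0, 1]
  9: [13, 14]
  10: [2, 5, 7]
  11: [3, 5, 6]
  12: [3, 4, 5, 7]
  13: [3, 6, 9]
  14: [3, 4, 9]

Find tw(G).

3

A width-3 tree decomposition is:
Bags: B1 = {1, 2, 8, 10}  B2 = {1, 7, 8, 10}  B3 = {0, 7, 8, 10}  B4 = {0, 5, 7, 10}  B5 = {0, 5, 7, 12}  B6 = {0, 4, 5, 12}  B7 = {4, 5, 11, 12}  B8 = {3, 4, 11, 12}  B9 = {3, 4, 11, 14}  B10 = {3, 6, 11, 14}  B11 = {3, 6, 13, 14}  B12 = {6, 9, 13, 14}
Tree: B1–B2, B2–B3, B3–B4, B4–B5, B5–B6, B6–B7, B7–B8, B8–B9, B9–B10, B10–B11, B11–B12
Each bag holds 4 vertices, so the decomposition has width 3, which upper-bounds the treewidth. For the lower bound: the 4 vertex sets {1,2,8}, {10}, {7}, {0,4,5,12} are disjoint, each induces a connected subgraph, and every pair is joined by at least one edge of G. Contracting each set to a single vertex therefore yields K_{4} as a minor, and since treewidth is minor-monotone, tw(G) ≥ tw(K_{4}) = 3. The upper and lower bounds meet at 3, so that is the treewidth.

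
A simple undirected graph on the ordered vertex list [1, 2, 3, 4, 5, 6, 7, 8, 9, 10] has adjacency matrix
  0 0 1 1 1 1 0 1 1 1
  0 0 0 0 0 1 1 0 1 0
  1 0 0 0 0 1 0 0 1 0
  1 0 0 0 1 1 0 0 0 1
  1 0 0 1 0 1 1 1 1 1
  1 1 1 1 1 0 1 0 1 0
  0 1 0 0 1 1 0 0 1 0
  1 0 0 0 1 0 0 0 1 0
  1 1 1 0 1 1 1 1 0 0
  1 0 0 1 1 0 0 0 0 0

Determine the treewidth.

A width-3 tree decomposition is:
Bags: B1 = {1, 5, 6, 9}  B2 = {1, 3, 6, 9}  B3 = {1, 4, 5, 6}  B4 = {1, 4, 5, 10}  B5 = {5, 6, 7, 9}  B6 = {1, 5, 8, 9}  B7 = {2, 6, 7, 9}
Tree: B1–B2, B1–B3, B3–B4, B1–B5, B1–B6, B5–B7
Each bag holds 4 vertices, so the decomposition has width 3, which upper-bounds the treewidth. Conversely, {1, 3, 6, 9} is a clique of size 4, and the vertices of any clique must share a bag in every tree decomposition; so some bag has ≥ 4 vertices and tw(G) ≥ 3. Combining the bounds, tw(G) = 3.

3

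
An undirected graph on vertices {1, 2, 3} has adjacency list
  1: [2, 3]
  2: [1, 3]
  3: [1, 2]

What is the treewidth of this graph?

2

A width-2 tree decomposition is:
Bags: B1 = {1, 2, 3}
Tree: (single bag)
With just one bag of size 3, the width is 3 − 1 = 2, so tw(G) ≤ 2. Conversely, {1, 2, 3} is a clique of size 3, and the vertices of any clique must share a bag in every tree decomposition; so some bag has ≥ 3 vertices and tw(G) ≥ 2. Therefore the treewidth is 2.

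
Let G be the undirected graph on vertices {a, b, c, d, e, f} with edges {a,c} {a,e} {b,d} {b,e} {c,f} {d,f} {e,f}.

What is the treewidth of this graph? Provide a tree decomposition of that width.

Treewidth 2.
One such decomposition:
Bags: B1 = {a, c, e}  B2 = {c, e, f}  B3 = {b, e, f}  B4 = {b, d, f}
Tree: B1–B2, B2–B3, B3–B4

Every bag has size at most 3, so the width is 3 − 1 = 2 and tw(G) ≤ 2. For the lower bound, G contains the cycle a–c–f–e–a, so G is not a forest; only forests have treewidth ≤ 1, hence tw(G) ≥ 2. Hence tw(G) = 2 exactly.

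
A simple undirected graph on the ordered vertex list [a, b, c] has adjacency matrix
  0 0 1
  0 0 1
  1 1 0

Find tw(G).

1

A width-1 tree decomposition is:
Bags: B1 = {b, c}  B2 = {a, c}
Tree: B1–B2
The largest bag has 2 vertices, giving width 1; this decomposition certifies tw(G) ≤ 1. G has an edge, so its treewidth is at least 1. The upper and lower bounds meet at 1, so that is the treewidth.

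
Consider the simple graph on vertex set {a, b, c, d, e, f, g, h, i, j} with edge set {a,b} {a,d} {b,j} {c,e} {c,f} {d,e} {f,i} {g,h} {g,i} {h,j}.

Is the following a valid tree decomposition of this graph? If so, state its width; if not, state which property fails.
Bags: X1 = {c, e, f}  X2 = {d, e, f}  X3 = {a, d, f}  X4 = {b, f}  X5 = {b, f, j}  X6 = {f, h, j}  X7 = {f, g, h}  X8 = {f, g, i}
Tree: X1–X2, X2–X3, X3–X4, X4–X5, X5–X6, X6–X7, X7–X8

A tree decomposition must satisfy three properties: every vertex lies in some bag; for every edge, both endpoints lie together in some bag; and for every vertex, the bags containing it form a connected subtree. Here edge (a,b) lies in no bag, so the decomposition is invalid.

No — edge (a,b) lies in no bag.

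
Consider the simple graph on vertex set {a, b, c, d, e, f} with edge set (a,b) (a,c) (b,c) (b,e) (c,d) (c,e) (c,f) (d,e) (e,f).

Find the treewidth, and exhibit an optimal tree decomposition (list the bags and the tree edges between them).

Treewidth 2.
One optimal decomposition is:
Bags: B1 = {a, b, c}  B2 = {b, c, e}  B3 = {c, e, f}  B4 = {c, d, e}
Tree: B1–B2, B2–B3, B2–B4

The largest bag has 3 vertices, giving width 2; this decomposition certifies tw(G) ≤ 2. On the other hand G contains the 3-clique {c, d, e}. A clique must lie in a single bag of any decomposition, so no decomposition can have width below 2. Therefore the treewidth is 2.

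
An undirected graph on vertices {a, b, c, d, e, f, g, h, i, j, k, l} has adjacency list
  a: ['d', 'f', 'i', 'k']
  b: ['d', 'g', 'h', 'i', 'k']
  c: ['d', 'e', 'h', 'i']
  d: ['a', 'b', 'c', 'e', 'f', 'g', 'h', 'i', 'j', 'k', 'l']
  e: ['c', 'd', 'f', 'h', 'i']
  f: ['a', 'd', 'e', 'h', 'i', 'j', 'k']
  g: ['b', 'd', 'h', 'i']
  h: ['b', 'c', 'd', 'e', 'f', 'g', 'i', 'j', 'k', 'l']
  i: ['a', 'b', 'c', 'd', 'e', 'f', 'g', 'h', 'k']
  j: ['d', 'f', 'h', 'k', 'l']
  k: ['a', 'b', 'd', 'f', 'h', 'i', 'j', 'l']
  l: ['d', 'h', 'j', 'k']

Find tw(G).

A width-4 tree decomposition is:
Bags: B1 = {d, e, f, h, i}  B2 = {d, f, h, i, k}  B3 = {d, f, h, j, k}  B4 = {c, d, e, h, i}  B5 = {d, h, j, k, l}  B6 = {b, d, h, i, k}  B7 = {b, d, g, h, i}  B8 = {a, d, f, i, k}
Tree: B1–B2, B2–B3, B1–B4, B3–B5, B2–B6, B6–B7, B2–B8
Each bag holds 5 vertices, so the decomposition has width 4, which upper-bounds the treewidth. Conversely, {d, f, h, j, k} is a clique of size 5, and the vertices of any clique must share a bag in every tree decomposition; so some bag has ≥ 5 vertices and tw(G) ≥ 4. Therefore the treewidth is 4.

4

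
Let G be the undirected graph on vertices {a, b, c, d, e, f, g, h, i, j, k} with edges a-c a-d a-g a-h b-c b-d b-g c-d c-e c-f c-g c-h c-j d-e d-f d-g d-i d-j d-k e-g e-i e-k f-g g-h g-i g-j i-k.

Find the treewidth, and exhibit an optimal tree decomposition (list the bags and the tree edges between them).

Treewidth 3.
One optimal decomposition is:
Bags: B1 = {c, d, e, g}  B2 = {c, d, f, g}  B3 = {a, c, d, g}  B4 = {c, d, g, j}  B5 = {b, c, d, g}  B6 = {d, e, g, i}  B7 = {d, e, i, k}  B8 = {a, c, g, h}
Tree: B1–B2, B2–B3, B3–B4, B3–B5, B1–B6, B6–B7, B3–B8

Each bag holds 4 vertices, so the decomposition has width 3, which upper-bounds the treewidth. On the other hand G contains the 4-clique {c, d, f, g}. A clique must lie in a single bag of any decomposition, so no decomposition can have width below 3. The upper and lower bounds meet at 3, so that is the treewidth.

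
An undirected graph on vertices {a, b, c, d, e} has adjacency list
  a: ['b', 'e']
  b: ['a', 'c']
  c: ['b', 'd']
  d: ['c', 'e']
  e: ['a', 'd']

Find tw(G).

A width-2 tree decomposition is:
Bags: B1 = {c, d, e}  B2 = {b, c, e}  B3 = {a, b, e}
Tree: B1–B2, B2–B3
Every bag has size at most 3, so the width is 3 − 1 = 2 and tw(G) ≤ 2. The edges e–d–c–b–a–e form a cycle, so G is not a tree and its treewidth is at least 2. Combining the bounds, tw(G) = 2.

2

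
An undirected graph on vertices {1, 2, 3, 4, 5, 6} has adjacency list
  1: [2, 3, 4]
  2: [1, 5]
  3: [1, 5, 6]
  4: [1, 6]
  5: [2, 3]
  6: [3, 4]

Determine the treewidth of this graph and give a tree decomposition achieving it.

Treewidth 2.
Bags: B1 = {3, 4, 6}  B2 = {1, 3, 4}  B3 = {1, 3, 5}  B4 = {1, 2, 5}
Tree: B1–B2, B2–B3, B3–B4

Every bag has size at most 3, so the width is 3 − 1 = 2 and tw(G) ≤ 2. For the lower bound, G contains the cycle 6–4–1–3–6, so G is not a forest; only forests have treewidth ≤ 1, hence tw(G) ≥ 2. Combining the bounds, tw(G) = 2.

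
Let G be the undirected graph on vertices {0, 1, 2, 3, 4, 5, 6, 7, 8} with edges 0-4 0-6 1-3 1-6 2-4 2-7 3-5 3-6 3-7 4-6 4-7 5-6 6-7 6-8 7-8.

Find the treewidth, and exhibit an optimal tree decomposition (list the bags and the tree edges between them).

Each bag holds 3 vertices, so the decomposition has width 2, which upper-bounds the treewidth. On the other hand G contains the 3-clique {2, 4, 7}. A clique must lie in a single bag of any decomposition, so no decomposition can have width below 2. Hence tw(G) = 2 exactly.

Treewidth 2.
Bags: B1 = {1, 3, 6}  B2 = {3, 6, 7}  B3 = {6, 7, 8}  B4 = {4, 6, 7}  B5 = {2, 4, 7}  B6 = {0, 4, 6}  B7 = {3, 5, 6}
Tree: B1–B2, B2–B3, B3–B4, B4–B5, B4–B6, B2–B7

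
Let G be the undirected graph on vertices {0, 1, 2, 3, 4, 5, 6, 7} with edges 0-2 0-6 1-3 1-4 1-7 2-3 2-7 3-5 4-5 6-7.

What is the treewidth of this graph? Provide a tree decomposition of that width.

Treewidth 2.
One optimal decomposition is:
Bags: B1 = {3, 4, 5}  B2 = {1, 3, 4}  B3 = {1, 2, 3}  B4 = {1, 2, 7}  B5 = {0, 2, 7}  B6 = {0, 6, 7}
Tree: B1–B2, B2–B3, B3–B4, B4–B5, B5–B6

Every bag has size at most 3, so the width is 3 − 1 = 2 and tw(G) ≤ 2. Since 5–4–1–3–5 is a cycle in G, G is not acyclic. Forests are exactly the graphs of treewidth ≤ 1, so tw(G) ≥ 2. Therefore the treewidth is 2.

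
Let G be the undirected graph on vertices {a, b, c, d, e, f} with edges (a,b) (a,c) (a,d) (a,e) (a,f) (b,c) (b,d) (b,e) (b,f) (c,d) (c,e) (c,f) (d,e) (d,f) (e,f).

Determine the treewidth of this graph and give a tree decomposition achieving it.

With just one bag of size 6, the width is 6 − 1 = 5, so tw(G) ≤ 5. Conversely, {a, b, c, d, e, f} is a clique of size 6, and the vertices of any clique must share a bag in every tree decomposition; so some bag has ≥ 6 vertices and tw(G) ≥ 5. The upper and lower bounds meet at 5, so that is the treewidth.

Treewidth 5.
One optimal decomposition is:
Bags: B1 = {a, b, c, d, e, f}
Tree: (single bag)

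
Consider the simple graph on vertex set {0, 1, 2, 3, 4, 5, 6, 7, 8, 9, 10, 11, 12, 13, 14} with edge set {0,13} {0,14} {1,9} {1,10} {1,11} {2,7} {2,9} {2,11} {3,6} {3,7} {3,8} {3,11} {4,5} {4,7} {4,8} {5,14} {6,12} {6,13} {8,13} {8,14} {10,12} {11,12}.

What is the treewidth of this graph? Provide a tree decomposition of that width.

Treewidth 3.
One such decomposition:
Bags: B1 = {0, 5, 13, 14}  B2 = {5, 8, 13, 14}  B3 = {4, 5, 8, 13}  B4 = {4, 6, 8, 13}  B5 = {3, 4, 6, 8}  B6 = {3, 4, 6, 7}  B7 = {3, 6, 7, 12}  B8 = {3, 7, 11, 12}  B9 = {2, 7, 11, 12}  B10 = {2, 10, 11, 12}  B11 = {1, 2, 10, 11}  B12 = {1, 2, 9, 10}
Tree: B1–B2, B2–B3, B3–B4, B4–B5, B5–B6, B6–B7, B7–B8, B8–B9, B9–B10, B10–B11, B11–B12

Every bag has size at most 4, so the width is 4 − 1 = 3 and tw(G) ≤ 3. For the lower bound: the 4 vertex sets {0,5,14}, {13}, {8}, {3,4,6,7} are disjoint, each induces a connected subgraph, and every pair is joined by at least one edge of G. Contracting each set to a single vertex therefore yields K_{4} as a minor, and since treewidth is minor-monotone, tw(G) ≥ tw(K_{4}) = 3. Hence tw(G) = 3 exactly.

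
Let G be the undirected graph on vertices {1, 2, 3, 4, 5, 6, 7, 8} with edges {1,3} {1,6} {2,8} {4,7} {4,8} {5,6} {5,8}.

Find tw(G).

A width-1 tree decomposition is:
Bags: B1 = {5, 8}  B2 = {4, 8}  B3 = {5, 6}  B4 = {1, 6}  B5 = {1, 3}  B6 = {2, 8}  B7 = {4, 7}
Tree: B1–B2, B1–B3, B3–B4, B4–B5, B1–B6, B2–B7
The largest bag has 2 vertices, giving width 1; this decomposition certifies tw(G) ≤ 1. G has an edge, so its treewidth is at least 1. Combining the bounds, tw(G) = 1.

1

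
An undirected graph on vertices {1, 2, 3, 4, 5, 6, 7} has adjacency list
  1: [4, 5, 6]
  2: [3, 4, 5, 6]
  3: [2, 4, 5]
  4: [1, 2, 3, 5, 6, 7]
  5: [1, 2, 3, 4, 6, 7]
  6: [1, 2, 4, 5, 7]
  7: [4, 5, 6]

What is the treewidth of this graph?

A width-3 tree decomposition is:
Bags: B1 = {2, 4, 5, 6}  B2 = {2, 3, 4, 5}  B3 = {1, 4, 5, 6}  B4 = {4, 5, 6, 7}
Tree: B1–B2, B1–B3, B1–B4
Each bag holds 4 vertices, so the decomposition has width 3, which upper-bounds the treewidth. Conversely, {2, 3, 4, 5} is a clique of size 4, and the vertices of any clique must share a bag in every tree decomposition; so some bag has ≥ 4 vertices and tw(G) ≥ 3. Therefore the treewidth is 3.

3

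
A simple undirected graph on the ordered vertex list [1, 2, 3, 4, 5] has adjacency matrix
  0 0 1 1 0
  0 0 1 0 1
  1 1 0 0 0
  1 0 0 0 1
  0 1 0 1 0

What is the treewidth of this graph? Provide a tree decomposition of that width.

Treewidth 2.
One optimal decomposition is:
Bags: B1 = {1, 3, 4}  B2 = {3, 4, 5}  B3 = {2, 3, 5}
Tree: B1–B2, B2–B3

Every bag has size at most 3, so the width is 3 − 1 = 2 and tw(G) ≤ 2. The edges 3–1–4–5–2–3 form a cycle, so G is not a tree and its treewidth is at least 2. Hence tw(G) = 2 exactly.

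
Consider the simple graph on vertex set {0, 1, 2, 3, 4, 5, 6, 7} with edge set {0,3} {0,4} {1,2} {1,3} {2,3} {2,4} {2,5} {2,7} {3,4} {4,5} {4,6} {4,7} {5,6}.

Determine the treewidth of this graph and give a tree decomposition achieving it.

Treewidth 2.
One such decomposition:
Bags: B1 = {4, 5, 6}  B2 = {2, 4, 5}  B3 = {2, 4, 7}  B4 = {2, 3, 4}  B5 = {1, 2, 3}  B6 = {0, 3, 4}
Tree: B1–B2, B2–B3, B3–B4, B4–B5, B4–B6

The largest bag has 3 vertices, giving width 2; this decomposition certifies tw(G) ≤ 2. On the other hand G contains the 3-clique {1, 2, 3}. A clique must lie in a single bag of any decomposition, so no decomposition can have width below 2. The upper and lower bounds meet at 2, so that is the treewidth.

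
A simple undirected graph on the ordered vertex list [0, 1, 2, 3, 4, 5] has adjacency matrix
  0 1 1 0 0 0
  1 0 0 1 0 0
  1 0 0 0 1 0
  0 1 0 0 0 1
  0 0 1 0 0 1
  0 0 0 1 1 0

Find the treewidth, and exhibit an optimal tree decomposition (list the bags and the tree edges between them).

The largest bag has 3 vertices, giving width 2; this decomposition certifies tw(G) ≤ 2. Since 0–1–3–5–4–2–0 is a cycle in G, G is not acyclic. Forests are exactly the graphs of treewidth ≤ 1, so tw(G) ≥ 2. Therefore the treewidth is 2.

Treewidth 2.
Bags: B1 = {0, 1, 3}  B2 = {0, 3, 5}  B3 = {0, 4, 5}  B4 = {0, 2, 4}
Tree: B1–B2, B2–B3, B3–B4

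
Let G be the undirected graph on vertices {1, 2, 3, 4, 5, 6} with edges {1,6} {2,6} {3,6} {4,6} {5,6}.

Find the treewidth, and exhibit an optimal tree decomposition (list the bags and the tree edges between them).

The largest bag has 2 vertices, giving width 1; this decomposition certifies tw(G) ≤ 1. Since G has at least one edge (e.g. 6–5), it is not an edgeless graph, so tw(G) ≥ 1. Therefore the treewidth is 1.

Treewidth 1.
Bags: B1 = {5, 6}  B2 = {3, 6}  B3 = {2, 6}  B4 = {4, 6}  B5 = {1, 6}
Tree: B1–B2, B2–B3, B2–B4, B4–B5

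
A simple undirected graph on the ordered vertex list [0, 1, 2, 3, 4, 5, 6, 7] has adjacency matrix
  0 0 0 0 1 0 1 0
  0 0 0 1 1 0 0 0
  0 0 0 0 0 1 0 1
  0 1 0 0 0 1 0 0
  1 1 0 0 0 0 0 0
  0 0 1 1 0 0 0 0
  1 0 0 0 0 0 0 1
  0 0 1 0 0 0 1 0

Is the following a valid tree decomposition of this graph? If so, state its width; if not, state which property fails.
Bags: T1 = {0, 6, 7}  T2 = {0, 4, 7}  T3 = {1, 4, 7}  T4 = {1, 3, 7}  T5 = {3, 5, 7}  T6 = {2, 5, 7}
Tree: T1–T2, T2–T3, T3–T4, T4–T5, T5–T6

Every vertex of G appears in some bag (union = {0, 1, 2, 3, 4, 5, 6, 7}); every edge is covered by a bag; and for each vertex v the set of bags containing v is connected in the bag tree. The decomposition is therefore valid. The largest bag has 3 vertices, so the width is 2.

Yes; width 2.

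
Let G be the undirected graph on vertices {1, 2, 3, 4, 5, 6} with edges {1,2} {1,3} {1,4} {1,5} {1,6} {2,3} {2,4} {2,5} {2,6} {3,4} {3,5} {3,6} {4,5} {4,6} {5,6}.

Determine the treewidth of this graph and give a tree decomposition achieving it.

A single bag containing all 6 vertices is trivially a valid decomposition of width 5. For the lower bound, the 6 vertices {1, 2, 3, 4, 5, 6} are pairwise adjacent, and any tree decomposition puts a clique entirely inside one bag — forcing width ≥ 5. The upper and lower bounds meet at 5, so that is the treewidth.

Treewidth 5.
One optimal decomposition is:
Bags: B1 = {1, 2, 3, 4, 5, 6}
Tree: (single bag)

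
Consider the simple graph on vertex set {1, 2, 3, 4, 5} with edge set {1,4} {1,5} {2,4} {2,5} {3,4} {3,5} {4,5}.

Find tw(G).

A width-2 tree decomposition is:
Bags: B1 = {1, 4, 5}  B2 = {3, 4, 5}  B3 = {2, 4, 5}
Tree: B1–B2, B1–B3
Each bag holds 3 vertices, so the decomposition has width 2, which upper-bounds the treewidth. For the lower bound, the 3 vertices {1, 4, 5} are pairwise adjacent, and any tree decomposition puts a clique entirely inside one bag — forcing width ≥ 2. The upper and lower bounds meet at 2, so that is the treewidth.

2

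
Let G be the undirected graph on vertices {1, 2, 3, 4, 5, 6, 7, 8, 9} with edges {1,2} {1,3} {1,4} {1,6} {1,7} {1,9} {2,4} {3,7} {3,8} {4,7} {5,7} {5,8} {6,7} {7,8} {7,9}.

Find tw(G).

A width-2 tree decomposition is:
Bags: B1 = {1, 4, 7}  B2 = {1, 3, 7}  B3 = {1, 2, 4}  B4 = {3, 7, 8}  B5 = {1, 7, 9}  B6 = {1, 6, 7}  B7 = {5, 7, 8}
Tree: B1–B2, B1–B3, B2–B4, B2–B5, B1–B6, B4–B7
Each bag holds 3 vertices, so the decomposition has width 2, which upper-bounds the treewidth. Conversely, {1, 2, 4} is a clique of size 3, and the vertices of any clique must share a bag in every tree decomposition; so some bag has ≥ 3 vertices and tw(G) ≥ 2. Combining the bounds, tw(G) = 2.

2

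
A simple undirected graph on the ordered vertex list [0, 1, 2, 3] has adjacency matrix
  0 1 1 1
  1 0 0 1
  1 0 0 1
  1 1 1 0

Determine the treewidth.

A width-2 tree decomposition is:
Bags: B1 = {0, 2, 3}  B2 = {0, 1, 3}
Tree: B1–B2
Every bag has size at most 3, so the width is 3 − 1 = 2 and tw(G) ≤ 2. Conversely, {0, 1, 3} is a clique of size 3, and the vertices of any clique must share a bag in every tree decomposition; so some bag has ≥ 3 vertices and tw(G) ≥ 2. Therefore the treewidth is 2.

2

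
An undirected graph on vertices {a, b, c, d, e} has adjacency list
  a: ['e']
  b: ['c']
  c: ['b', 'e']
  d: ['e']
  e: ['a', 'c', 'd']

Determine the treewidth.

1

A width-1 tree decomposition is:
Bags: B1 = {b, c}  B2 = {c, e}  B3 = {a, e}  B4 = {d, e}
Tree: B1–B2, B2–B3, B3–B4
Each bag holds 2 vertices, so the decomposition has width 1, which upper-bounds the treewidth. G has an edge, so its treewidth is at least 1. Therefore the treewidth is 1.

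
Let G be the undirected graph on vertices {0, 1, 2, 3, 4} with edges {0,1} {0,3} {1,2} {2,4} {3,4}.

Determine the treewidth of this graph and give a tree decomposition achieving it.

Treewidth 2.
Bags: B1 = {0, 1, 3}  B2 = {1, 2, 3}  B3 = {2, 3, 4}
Tree: B1–B2, B2–B3

Each bag holds 3 vertices, so the decomposition has width 2, which upper-bounds the treewidth. The edges 3–0–1–2–4–3 form a cycle, so G is not a tree and its treewidth is at least 2. Hence tw(G) = 2 exactly.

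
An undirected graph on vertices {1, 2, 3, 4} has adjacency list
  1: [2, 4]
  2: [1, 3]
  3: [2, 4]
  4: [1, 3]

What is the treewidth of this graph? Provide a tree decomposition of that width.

The largest bag has 3 vertices, giving width 2; this decomposition certifies tw(G) ≤ 2. The edges 3–4–1–2–3 form a cycle, so G is not a tree and its treewidth is at least 2. The upper and lower bounds meet at 2, so that is the treewidth.

Treewidth 2.
One such decomposition:
Bags: B1 = {1, 3, 4}  B2 = {1, 2, 3}
Tree: B1–B2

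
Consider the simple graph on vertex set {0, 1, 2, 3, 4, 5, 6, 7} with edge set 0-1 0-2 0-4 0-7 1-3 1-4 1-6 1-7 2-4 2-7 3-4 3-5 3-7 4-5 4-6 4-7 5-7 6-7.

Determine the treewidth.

3

A width-3 tree decomposition is:
Bags: B1 = {0, 1, 4, 7}  B2 = {1, 3, 4, 7}  B3 = {0, 2, 4, 7}  B4 = {1, 4, 6, 7}  B5 = {3, 4, 5, 7}
Tree: B1–B2, B1–B3, B2–B4, B2–B5
The largest bag has 4 vertices, giving width 3; this decomposition certifies tw(G) ≤ 3. Conversely, {0, 1, 4, 7} is a clique of size 4, and the vertices of any clique must share a bag in every tree decomposition; so some bag has ≥ 4 vertices and tw(G) ≥ 3. Therefore the treewidth is 3.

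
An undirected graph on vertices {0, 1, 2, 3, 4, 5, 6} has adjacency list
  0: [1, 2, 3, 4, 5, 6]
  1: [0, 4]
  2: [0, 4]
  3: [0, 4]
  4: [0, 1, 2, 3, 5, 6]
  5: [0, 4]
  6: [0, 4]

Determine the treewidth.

2

A width-2 tree decomposition is:
Bags: B1 = {0, 1, 4}  B2 = {0, 4, 5}  B3 = {0, 3, 4}  B4 = {0, 2, 4}  B5 = {0, 4, 6}
Tree: B1–B2, B1–B3, B3–B4, B4–B5
Every bag has size at most 3, so the width is 3 − 1 = 2 and tw(G) ≤ 2. Conversely, {0, 1, 4} is a clique of size 3, and the vertices of any clique must share a bag in every tree decomposition; so some bag has ≥ 3 vertices and tw(G) ≥ 2. The upper and lower bounds meet at 2, so that is the treewidth.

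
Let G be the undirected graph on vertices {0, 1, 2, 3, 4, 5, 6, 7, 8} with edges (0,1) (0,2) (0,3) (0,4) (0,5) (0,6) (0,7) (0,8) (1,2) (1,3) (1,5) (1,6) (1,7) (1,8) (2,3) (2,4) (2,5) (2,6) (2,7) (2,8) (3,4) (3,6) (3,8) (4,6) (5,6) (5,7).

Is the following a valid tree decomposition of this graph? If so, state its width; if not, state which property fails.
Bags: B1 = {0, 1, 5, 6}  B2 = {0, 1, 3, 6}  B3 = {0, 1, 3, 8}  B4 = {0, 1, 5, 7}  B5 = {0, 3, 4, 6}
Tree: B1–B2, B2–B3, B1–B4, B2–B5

A tree decomposition must satisfy three properties: every vertex lies in some bag; for every edge, both endpoints lie together in some bag; and for every vertex, the bags containing it form a connected subtree. Here vertex 2 appears in no bag, so the decomposition is invalid.

No — vertex 2 appears in no bag.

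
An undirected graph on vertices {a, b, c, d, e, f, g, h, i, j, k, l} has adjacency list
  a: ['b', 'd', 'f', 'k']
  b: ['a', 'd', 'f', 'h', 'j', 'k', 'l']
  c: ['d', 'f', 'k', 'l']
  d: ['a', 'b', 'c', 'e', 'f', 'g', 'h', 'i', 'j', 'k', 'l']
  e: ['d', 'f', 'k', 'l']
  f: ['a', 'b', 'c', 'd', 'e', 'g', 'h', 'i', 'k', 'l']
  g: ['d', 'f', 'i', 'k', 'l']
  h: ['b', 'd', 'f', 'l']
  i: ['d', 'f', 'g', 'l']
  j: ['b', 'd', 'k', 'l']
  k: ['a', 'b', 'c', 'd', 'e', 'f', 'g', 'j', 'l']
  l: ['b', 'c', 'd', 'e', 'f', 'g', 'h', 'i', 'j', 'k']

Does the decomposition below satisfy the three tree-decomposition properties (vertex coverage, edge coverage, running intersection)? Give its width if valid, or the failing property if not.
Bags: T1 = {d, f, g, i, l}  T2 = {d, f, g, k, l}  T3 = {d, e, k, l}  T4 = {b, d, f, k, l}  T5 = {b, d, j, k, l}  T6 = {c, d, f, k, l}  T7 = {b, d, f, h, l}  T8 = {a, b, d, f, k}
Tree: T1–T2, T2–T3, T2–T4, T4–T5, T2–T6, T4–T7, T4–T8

No — edge (f,e) lies in no bag.

A tree decomposition must satisfy three properties: every vertex lies in some bag; for every edge, both endpoints lie together in some bag; and for every vertex, the bags containing it form a connected subtree. Here edge (f,e) lies in no bag, so the decomposition is invalid.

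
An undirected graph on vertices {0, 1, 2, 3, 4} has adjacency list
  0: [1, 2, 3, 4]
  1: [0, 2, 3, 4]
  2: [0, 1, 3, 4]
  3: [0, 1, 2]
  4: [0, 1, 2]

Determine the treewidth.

3

A width-3 tree decomposition is:
Bags: B1 = {0, 1, 2, 4}  B2 = {0, 1, 2, 3}
Tree: B1–B2
Each bag holds 4 vertices, so the decomposition has width 3, which upper-bounds the treewidth. Conversely, {0, 1, 2, 3} is a clique of size 4, and the vertices of any clique must share a bag in every tree decomposition; so some bag has ≥ 4 vertices and tw(G) ≥ 3. Combining the bounds, tw(G) = 3.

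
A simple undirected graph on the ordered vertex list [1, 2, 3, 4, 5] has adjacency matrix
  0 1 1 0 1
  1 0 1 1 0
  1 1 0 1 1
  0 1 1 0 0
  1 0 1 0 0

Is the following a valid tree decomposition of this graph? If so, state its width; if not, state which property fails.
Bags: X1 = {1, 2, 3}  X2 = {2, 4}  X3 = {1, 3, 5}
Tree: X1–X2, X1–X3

No — edge (3,4) lies in no bag.

A tree decomposition must satisfy three properties: every vertex lies in some bag; for every edge, both endpoints lie together in some bag; and for every vertex, the bags containing it form a connected subtree. Here edge (3,4) lies in no bag, so the decomposition is invalid.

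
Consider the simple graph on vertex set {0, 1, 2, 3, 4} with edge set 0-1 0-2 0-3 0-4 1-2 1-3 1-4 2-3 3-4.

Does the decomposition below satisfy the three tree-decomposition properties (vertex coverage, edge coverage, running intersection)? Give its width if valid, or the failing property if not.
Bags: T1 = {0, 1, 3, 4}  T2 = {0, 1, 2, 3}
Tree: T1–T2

Yes; width 3.

Every vertex of G appears in some bag (union = {0, 1, 2, 3, 4}); every edge is covered by a bag; and for each vertex v the set of bags containing v is connected in the bag tree. The decomposition is therefore valid. The largest bag has 4 vertices, so the width is 3.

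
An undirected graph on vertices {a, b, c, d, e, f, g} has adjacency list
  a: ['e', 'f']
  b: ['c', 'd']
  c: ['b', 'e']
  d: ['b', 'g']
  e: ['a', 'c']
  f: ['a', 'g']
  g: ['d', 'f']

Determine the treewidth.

2

A width-2 tree decomposition is:
Bags: B1 = {a, e, f}  B2 = {c, e, f}  B3 = {b, c, f}  B4 = {b, d, f}  B5 = {d, f, g}
Tree: B1–B2, B2–B3, B3–B4, B4–B5
Each bag holds 3 vertices, so the decomposition has width 2, which upper-bounds the treewidth. For the lower bound, G contains the cycle f–a–e–c–b–d–g–f, so G is not a forest; only forests have treewidth ≤ 1, hence tw(G) ≥ 2. Hence tw(G) = 2 exactly.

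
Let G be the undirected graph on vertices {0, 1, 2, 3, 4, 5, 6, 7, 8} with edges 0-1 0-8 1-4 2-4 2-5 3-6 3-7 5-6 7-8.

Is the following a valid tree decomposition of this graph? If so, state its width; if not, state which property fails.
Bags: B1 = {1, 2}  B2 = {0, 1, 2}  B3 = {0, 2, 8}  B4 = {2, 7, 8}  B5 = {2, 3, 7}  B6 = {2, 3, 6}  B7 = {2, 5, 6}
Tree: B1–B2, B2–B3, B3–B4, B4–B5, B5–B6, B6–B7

No — vertex 4 appears in no bag.

A tree decomposition must satisfy three properties: every vertex lies in some bag; for every edge, both endpoints lie together in some bag; and for every vertex, the bags containing it form a connected subtree. Here vertex 4 appears in no bag, so the decomposition is invalid.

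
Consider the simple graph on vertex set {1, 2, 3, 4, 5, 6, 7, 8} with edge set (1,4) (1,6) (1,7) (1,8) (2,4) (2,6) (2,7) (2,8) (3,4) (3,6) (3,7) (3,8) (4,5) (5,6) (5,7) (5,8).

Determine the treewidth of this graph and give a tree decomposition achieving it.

Treewidth 4.
One such decomposition:
Bags: B1 = {4, 5, 6, 7, 8}  B2 = {1, 4, 6, 7, 8}  B3 = {3, 4, 6, 7, 8}  B4 = {2, 4, 6, 7, 8}
Tree: B1–B2, B2–B3, B3–B4

The largest bag has 5 vertices, giving width 4; this decomposition certifies tw(G) ≤ 4. For the lower bound: the 5 vertex sets {5,6}, {1,7}, {3,4}, {8}, {2} are disjoint, each induces a connected subgraph, and every pair is joined by at least one edge of G. Contracting each set to a single vertex therefore yields K_{5} as a minor, and since treewidth is minor-monotone, tw(G) ≥ tw(K_{5}) = 4. The upper and lower bounds meet at 4, so that is the treewidth.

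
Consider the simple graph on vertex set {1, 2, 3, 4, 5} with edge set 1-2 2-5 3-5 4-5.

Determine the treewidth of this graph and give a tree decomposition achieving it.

Treewidth 1.
One optimal decomposition is:
Bags: B1 = {1, 2}  B2 = {2, 5}  B3 = {4, 5}  B4 = {3, 5}
Tree: B1–B2, B2–B3, B2–B4

The largest bag has 2 vertices, giving width 1; this decomposition certifies tw(G) ≤ 1. Any graph with an edge has treewidth ≥ 1, and G has the edge 1–2. Combining the bounds, tw(G) = 1.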